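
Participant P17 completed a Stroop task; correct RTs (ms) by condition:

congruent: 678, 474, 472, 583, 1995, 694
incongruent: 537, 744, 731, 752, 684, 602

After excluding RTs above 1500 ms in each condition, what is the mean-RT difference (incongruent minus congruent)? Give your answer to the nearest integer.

congruent: exclude 1995
M(congruent) = 2901/5 = 580.200
M(incongruent) = 4050/6 = 675.000
Difference = 675.000 − 580.200 = 94.800 ms

95 ms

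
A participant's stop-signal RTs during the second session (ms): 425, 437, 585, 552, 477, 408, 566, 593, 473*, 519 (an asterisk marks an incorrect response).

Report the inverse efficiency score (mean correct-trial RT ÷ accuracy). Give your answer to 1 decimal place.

Correct trials (n=9): 425, 437, 585, 552, 477, 408, 566, 593, 519
Mean correct RT = 4562/9 = 506.8889 ms
Proportion correct = 9/10
IES = 506.8889 / (9/10) = 563.210 ms

563.2 ms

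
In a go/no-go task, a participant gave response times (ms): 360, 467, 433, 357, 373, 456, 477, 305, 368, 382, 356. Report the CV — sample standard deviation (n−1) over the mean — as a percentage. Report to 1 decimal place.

n = 11, Σ = 4334, M = 394.0000
Σ(x−M)² = 30734.000; s = √(30734.000/10) = 55.4383
CV = 55.4383 / 394.0000 = 0.14071 = 14.071%

14.1%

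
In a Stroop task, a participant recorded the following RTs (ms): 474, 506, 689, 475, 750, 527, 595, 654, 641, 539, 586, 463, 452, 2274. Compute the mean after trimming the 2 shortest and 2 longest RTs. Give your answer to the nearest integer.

Sorted: 452, 463, 474, 475, 506, 527, 539, 586, 595, 641, 654, 689, 750, 2274
Drop lowest 2 (452, 463) and highest 2 (750, 2274)
Remaining (n=10): Σ = 5686, mean = 5686/10 = 568.600

569 ms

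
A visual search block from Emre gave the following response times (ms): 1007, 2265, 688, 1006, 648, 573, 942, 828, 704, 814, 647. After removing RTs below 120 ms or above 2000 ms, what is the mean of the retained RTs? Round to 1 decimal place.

785.7 ms

Excluded: 2265
Retained (n=10): Σ = 7857
Mean = 7857/10 = 785.7000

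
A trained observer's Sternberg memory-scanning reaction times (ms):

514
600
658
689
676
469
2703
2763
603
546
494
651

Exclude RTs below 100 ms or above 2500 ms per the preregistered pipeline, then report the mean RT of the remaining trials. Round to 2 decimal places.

Excluded: 2703, 2763
Retained (n=10): Σ = 5900
Mean = 5900/10 = 590.0000

590.00 ms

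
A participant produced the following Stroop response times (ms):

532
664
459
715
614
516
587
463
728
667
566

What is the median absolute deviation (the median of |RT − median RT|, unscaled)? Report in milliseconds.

77 ms

Sorted: 459, 463, 516, 532, 566, 587, 614, 664, 667, 715, 728 → median = 587
|x − 587|: 55, 77, 128, 128, 27, 71, 0, 124, 141, 80, 21
Sorted deviations: 0, 21, 27, 55, 71, 77, 80, 124, 128, 128, 141 → MAD = 77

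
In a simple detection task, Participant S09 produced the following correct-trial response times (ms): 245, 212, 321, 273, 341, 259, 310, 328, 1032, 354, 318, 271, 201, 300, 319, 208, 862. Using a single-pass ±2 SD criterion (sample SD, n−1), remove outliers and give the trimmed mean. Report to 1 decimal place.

284.0 ms

n = 17, ΣRT = 6154, M = 362.000
Σ(x−M)² = 825212.00; s = √(825212.00/16) = 227.103
Cutoffs: 362.000 ± 2·227.103 → [-92.2, 816.2]
Outside: 862, 1032 → excluded.
Retained (n=15): Σ = 4260, mean = 4260/15 = 284.000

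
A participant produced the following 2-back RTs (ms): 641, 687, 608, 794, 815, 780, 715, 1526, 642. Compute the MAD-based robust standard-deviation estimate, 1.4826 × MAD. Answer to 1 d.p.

Sorted: 608, 641, 642, 687, 715, 780, 794, 815, 1526 → median = 715
|x − 715| sorted: 0, 28, 65, 73, 74, 79, 100, 107, 811 → MAD = 74
Robust SD ≈ 1.4826 × 74 = 109.712

109.7 ms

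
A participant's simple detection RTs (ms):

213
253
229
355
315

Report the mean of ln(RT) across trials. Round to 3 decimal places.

ln(RT): 5.3613, 5.5334, 5.4337, 5.8721, 5.7526
Σ ln(RT) = 27.9531
Mean = 27.9531/5 = 5.59062

5.591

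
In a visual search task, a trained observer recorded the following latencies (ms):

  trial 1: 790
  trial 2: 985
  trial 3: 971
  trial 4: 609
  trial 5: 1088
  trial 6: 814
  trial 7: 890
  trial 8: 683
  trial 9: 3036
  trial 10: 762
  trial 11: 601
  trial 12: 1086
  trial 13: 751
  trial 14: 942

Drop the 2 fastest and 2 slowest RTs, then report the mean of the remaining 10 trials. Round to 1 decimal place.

Sorted: 601, 609, 683, 751, 762, 790, 814, 890, 942, 971, 985, 1086, 1088, 3036
Drop lowest 2 (601, 609) and highest 2 (1088, 3036)
Remaining (n=10): Σ = 8674, mean = 8674/10 = 867.400

867.4 ms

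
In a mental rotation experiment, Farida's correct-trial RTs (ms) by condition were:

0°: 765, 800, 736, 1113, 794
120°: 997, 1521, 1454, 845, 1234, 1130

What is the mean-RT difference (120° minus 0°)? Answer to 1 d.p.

M(0°) = 4208/5 = 841.600
M(120°) = 7181/6 = 1196.833
Difference = 1196.833 − 841.600 = 355.233 ms

355.2 ms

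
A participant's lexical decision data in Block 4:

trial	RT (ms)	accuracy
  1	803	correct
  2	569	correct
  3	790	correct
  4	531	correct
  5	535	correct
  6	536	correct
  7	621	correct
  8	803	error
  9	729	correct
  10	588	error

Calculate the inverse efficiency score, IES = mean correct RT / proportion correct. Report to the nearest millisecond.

Correct trials (n=8): 803, 569, 790, 531, 535, 536, 621, 729
Mean correct RT = 5114/8 = 639.2500 ms
Proportion correct = 8/10
IES = 639.2500 / (8/10) = 799.062 ms

799 ms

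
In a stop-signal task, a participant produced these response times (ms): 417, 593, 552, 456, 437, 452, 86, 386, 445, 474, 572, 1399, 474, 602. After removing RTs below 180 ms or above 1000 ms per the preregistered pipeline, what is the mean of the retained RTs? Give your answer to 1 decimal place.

488.3 ms

Excluded: 86, 1399
Retained (n=12): Σ = 5860
Mean = 5860/12 = 488.3333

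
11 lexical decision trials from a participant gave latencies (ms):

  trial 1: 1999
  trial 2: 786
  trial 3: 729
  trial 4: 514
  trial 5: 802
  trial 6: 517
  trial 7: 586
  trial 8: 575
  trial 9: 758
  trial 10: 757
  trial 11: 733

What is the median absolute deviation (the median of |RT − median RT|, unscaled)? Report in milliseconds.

69 ms

Sorted: 514, 517, 575, 586, 729, 733, 757, 758, 786, 802, 1999 → median = 733
|x − 733|: 1266, 53, 4, 219, 69, 216, 147, 158, 25, 24, 0
Sorted deviations: 0, 4, 24, 25, 53, 69, 147, 158, 216, 219, 1266 → MAD = 69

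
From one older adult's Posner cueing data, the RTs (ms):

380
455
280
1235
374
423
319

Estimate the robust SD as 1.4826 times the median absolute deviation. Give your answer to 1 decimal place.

90.4 ms

Sorted: 280, 319, 374, 380, 423, 455, 1235 → median = 380
|x − 380| sorted: 0, 6, 43, 61, 75, 100, 855 → MAD = 61
Robust SD ≈ 1.4826 × 61 = 90.439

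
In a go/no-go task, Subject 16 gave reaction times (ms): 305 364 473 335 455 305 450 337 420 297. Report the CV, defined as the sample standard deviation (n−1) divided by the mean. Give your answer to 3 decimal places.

0.184

n = 10, Σ = 3741, M = 374.1000
Σ(x−M)² = 42694.900; s = √(42694.900/9) = 68.8758
CV = 68.8758 / 374.1000 = 0.18411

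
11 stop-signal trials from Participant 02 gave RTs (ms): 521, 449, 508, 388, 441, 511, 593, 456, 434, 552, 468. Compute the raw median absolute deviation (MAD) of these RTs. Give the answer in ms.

40 ms

Sorted: 388, 434, 441, 449, 456, 468, 508, 511, 521, 552, 593 → median = 468
|x − 468|: 53, 19, 40, 80, 27, 43, 125, 12, 34, 84, 0
Sorted deviations: 0, 12, 19, 27, 34, 40, 43, 53, 80, 84, 125 → MAD = 40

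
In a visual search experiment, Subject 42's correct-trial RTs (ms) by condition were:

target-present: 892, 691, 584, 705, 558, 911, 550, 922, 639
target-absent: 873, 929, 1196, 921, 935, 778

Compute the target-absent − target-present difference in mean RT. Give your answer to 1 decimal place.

M(target-present) = 6452/9 = 716.889
M(target-absent) = 5632/6 = 938.667
Difference = 938.667 − 716.889 = 221.778 ms

221.8 ms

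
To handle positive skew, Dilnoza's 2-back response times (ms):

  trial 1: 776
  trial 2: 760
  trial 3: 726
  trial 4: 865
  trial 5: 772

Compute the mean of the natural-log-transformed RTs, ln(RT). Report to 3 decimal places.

ln(RT): 6.6542, 6.6333, 6.5876, 6.7627, 6.6490
Σ ln(RT) = 33.2867
Mean = 33.2867/5 = 6.65735

6.657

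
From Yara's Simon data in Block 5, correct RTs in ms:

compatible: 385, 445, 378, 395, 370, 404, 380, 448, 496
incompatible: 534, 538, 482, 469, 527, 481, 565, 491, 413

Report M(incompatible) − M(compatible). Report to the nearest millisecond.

89 ms

M(compatible) = 3701/9 = 411.222
M(incompatible) = 4500/9 = 500.000
Difference = 500.000 − 411.222 = 88.778 ms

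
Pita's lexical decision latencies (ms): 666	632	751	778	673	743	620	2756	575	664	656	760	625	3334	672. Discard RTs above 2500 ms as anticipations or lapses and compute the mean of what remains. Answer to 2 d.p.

Excluded: 2756, 3334
Retained (n=13): Σ = 8815
Mean = 8815/13 = 678.0769

678.08 ms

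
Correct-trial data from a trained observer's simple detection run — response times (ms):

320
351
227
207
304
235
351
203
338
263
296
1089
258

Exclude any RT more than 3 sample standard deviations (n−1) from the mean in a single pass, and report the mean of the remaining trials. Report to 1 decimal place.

n = 13, ΣRT = 4442, M = 341.692
Σ(x−M)² = 637746.77; s = √(637746.77/12) = 230.533
Cutoffs: 341.692 ± 3·230.533 → [-349.9, 1033.3]
Outside: 1089 → excluded.
Retained (n=12): Σ = 3353, mean = 3353/12 = 279.417

279.4 ms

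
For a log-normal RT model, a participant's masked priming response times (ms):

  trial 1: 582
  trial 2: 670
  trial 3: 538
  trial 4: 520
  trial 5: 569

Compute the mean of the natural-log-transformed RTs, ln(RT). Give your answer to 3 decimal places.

6.352

ln(RT): 6.3665, 6.5073, 6.2879, 6.2538, 6.3439
Σ ln(RT) = 31.7593
Mean = 31.7593/5 = 6.35186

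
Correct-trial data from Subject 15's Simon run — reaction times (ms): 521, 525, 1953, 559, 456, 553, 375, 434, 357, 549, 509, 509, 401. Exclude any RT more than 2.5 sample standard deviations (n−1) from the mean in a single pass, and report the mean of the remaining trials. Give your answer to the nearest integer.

479 ms

n = 13, ΣRT = 7701, M = 592.385
Σ(x−M)² = 2062341.08; s = √(2062341.08/12) = 414.562
Cutoffs: 592.385 ± 2.5·414.562 → [-444.0, 1628.8]
Outside: 1953 → excluded.
Retained (n=12): Σ = 5748, mean = 5748/12 = 479.000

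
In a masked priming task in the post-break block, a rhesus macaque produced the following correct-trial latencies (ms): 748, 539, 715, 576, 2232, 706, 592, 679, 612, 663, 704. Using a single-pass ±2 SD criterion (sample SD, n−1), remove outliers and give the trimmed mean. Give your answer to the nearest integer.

653 ms

n = 11, ΣRT = 8766, M = 796.909
Σ(x−M)² = 2308814.91; s = √(2308814.91/10) = 480.501
Cutoffs: 796.909 ± 2·480.501 → [-164.1, 1757.9]
Outside: 2232 → excluded.
Retained (n=10): Σ = 6534, mean = 6534/10 = 653.400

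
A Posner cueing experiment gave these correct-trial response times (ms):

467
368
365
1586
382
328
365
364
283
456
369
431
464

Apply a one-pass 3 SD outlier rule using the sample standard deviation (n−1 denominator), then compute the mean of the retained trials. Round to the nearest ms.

387 ms

n = 13, ΣRT = 6228, M = 479.077
Σ(x−M)² = 1362914.92; s = √(1362914.92/12) = 337.011
Cutoffs: 479.077 ± 3·337.011 → [-532.0, 1490.1]
Outside: 1586 → excluded.
Retained (n=12): Σ = 4642, mean = 4642/12 = 386.833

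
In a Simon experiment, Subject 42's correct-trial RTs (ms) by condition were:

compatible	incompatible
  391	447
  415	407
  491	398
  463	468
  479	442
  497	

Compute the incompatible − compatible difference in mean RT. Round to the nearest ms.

M(compatible) = 2736/6 = 456.000
M(incompatible) = 2162/5 = 432.400
Difference = 432.400 − 456.000 = -23.600 ms

-24 ms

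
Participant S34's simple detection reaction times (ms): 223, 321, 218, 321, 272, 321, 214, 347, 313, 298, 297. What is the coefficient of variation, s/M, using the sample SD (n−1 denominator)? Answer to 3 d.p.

n = 11, Σ = 3145, M = 285.9091
Σ(x−M)² = 22362.909; s = √(22362.909/10) = 47.2894
CV = 47.2894 / 285.9091 = 0.16540

0.165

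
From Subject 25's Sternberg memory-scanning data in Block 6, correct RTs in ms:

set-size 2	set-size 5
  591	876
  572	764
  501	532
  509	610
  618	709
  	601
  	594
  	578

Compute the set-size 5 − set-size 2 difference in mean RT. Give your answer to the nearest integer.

M(set-size 2) = 2791/5 = 558.200
M(set-size 5) = 5264/8 = 658.000
Difference = 658.000 − 558.200 = 99.800 ms

100 ms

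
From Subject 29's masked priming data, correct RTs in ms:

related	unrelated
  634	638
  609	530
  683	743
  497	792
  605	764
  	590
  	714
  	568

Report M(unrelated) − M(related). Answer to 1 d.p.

M(related) = 3028/5 = 605.600
M(unrelated) = 5339/8 = 667.375
Difference = 667.375 − 605.600 = 61.775 ms

61.8 ms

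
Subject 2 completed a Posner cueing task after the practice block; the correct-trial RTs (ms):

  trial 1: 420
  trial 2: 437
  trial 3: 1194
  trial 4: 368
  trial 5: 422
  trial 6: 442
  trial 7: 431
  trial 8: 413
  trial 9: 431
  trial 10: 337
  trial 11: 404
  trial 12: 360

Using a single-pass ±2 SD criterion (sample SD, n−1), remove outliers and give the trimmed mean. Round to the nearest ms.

406 ms

n = 12, ΣRT = 5659, M = 471.583
Σ(x−M)² = 581662.92; s = √(581662.92/11) = 229.953
Cutoffs: 471.583 ± 2·229.953 → [11.7, 931.5]
Outside: 1194 → excluded.
Retained (n=11): Σ = 4465, mean = 4465/11 = 405.909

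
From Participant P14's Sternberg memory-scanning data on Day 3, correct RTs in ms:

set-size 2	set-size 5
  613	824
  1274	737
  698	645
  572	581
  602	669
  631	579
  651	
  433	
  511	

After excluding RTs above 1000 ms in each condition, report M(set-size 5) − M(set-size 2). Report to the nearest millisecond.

84 ms

set-size 2: exclude 1274
M(set-size 2) = 4711/8 = 588.875
M(set-size 5) = 4035/6 = 672.500
Difference = 672.500 − 588.875 = 83.625 ms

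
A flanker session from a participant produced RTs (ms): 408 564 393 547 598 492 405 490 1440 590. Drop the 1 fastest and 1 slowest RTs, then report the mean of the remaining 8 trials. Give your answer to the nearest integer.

Sorted: 393, 405, 408, 490, 492, 547, 564, 590, 598, 1440
Drop lowest 1 (393) and highest 1 (1440)
Remaining (n=8): Σ = 4094, mean = 4094/8 = 511.750

512 ms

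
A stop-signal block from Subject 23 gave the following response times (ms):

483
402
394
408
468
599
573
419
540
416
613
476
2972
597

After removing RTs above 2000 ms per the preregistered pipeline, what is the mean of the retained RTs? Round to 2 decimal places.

Excluded: 2972
Retained (n=13): Σ = 6388
Mean = 6388/13 = 491.3846

491.38 ms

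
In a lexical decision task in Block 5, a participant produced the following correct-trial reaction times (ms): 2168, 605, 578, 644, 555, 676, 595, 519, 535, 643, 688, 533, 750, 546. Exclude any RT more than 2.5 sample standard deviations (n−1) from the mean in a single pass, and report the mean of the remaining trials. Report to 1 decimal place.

605.2 ms

n = 14, ΣRT = 10035, M = 716.786
Σ(x−M)² = 2328234.36; s = √(2328234.36/13) = 423.196
Cutoffs: 716.786 ± 2.5·423.196 → [-341.2, 1774.8]
Outside: 2168 → excluded.
Retained (n=13): Σ = 7867, mean = 7867/13 = 605.154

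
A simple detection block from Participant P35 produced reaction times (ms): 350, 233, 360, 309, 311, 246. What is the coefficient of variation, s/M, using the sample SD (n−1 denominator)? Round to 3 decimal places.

n = 6, Σ = 1809, M = 301.5000
Σ(x−M)² = 13693.500; s = √(13693.500/5) = 52.3326
CV = 52.3326 / 301.5000 = 0.17357

0.174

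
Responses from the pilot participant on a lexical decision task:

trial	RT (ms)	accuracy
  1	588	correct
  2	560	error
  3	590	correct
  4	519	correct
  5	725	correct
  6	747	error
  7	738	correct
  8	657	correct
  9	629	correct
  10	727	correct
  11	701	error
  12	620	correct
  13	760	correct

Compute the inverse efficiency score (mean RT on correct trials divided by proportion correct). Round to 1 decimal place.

Correct trials (n=10): 588, 590, 519, 725, 738, 657, 629, 727, 620, 760
Mean correct RT = 6553/10 = 655.3000 ms
Proportion correct = 10/13
IES = 655.3000 / (10/13) = 851.890 ms

851.9 ms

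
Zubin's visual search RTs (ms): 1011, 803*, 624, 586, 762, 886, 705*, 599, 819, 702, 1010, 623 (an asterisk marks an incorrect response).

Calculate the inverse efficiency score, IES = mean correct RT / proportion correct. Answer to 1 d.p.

Correct trials (n=10): 1011, 624, 586, 762, 886, 599, 819, 702, 1010, 623
Mean correct RT = 7622/10 = 762.2000 ms
Proportion correct = 10/12
IES = 762.2000 / (10/12) = 914.640 ms

914.6 ms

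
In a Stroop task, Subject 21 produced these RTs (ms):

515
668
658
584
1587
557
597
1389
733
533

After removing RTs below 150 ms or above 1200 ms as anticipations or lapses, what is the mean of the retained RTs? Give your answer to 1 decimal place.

Excluded: 1389, 1587
Retained (n=8): Σ = 4845
Mean = 4845/8 = 605.6250

605.6 ms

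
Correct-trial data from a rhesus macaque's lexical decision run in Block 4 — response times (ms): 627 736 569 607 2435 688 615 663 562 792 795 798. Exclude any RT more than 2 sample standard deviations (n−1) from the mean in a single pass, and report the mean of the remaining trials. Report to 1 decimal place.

n = 12, ΣRT = 9887, M = 823.917
Σ(x−M)² = 2913270.92; s = √(2913270.92/11) = 514.629
Cutoffs: 823.917 ± 2·514.629 → [-205.3, 1853.2]
Outside: 2435 → excluded.
Retained (n=11): Σ = 7452, mean = 7452/11 = 677.455

677.5 ms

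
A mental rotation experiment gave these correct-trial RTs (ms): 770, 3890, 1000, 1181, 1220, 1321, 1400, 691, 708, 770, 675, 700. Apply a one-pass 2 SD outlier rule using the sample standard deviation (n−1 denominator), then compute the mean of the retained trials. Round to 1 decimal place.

948.7 ms

n = 12, ΣRT = 14326, M = 1193.833
Σ(x−M)² = 8727615.67; s = √(8727615.67/11) = 890.741
Cutoffs: 1193.833 ± 2·890.741 → [-587.6, 2975.3]
Outside: 3890 → excluded.
Retained (n=11): Σ = 10436, mean = 10436/11 = 948.727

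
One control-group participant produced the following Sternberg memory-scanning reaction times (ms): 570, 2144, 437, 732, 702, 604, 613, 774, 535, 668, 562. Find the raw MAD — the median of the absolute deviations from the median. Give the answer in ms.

Sorted: 437, 535, 562, 570, 604, 613, 668, 702, 732, 774, 2144 → median = 613
|x − 613|: 43, 1531, 176, 119, 89, 9, 0, 161, 78, 55, 51
Sorted deviations: 0, 9, 43, 51, 55, 78, 89, 119, 161, 176, 1531 → MAD = 78

78 ms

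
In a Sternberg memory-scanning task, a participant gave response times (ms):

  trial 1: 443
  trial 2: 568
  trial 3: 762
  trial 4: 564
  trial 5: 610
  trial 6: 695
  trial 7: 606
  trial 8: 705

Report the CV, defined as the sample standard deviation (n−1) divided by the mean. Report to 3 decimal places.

n = 8, Σ = 4953, M = 619.1250
Σ(x−M)² = 70472.875; s = √(70472.875/7) = 100.3372
CV = 100.3372 / 619.1250 = 0.16206

0.162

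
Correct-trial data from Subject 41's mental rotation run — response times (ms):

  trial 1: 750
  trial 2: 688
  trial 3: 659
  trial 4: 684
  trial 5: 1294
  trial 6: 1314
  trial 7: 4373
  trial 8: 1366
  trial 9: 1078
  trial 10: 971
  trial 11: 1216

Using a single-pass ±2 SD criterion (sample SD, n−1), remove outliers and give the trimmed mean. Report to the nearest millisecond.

n = 11, ΣRT = 14393, M = 1308.455
Σ(x−M)² = 11079092.73; s = √(11079092.73/10) = 1052.573
Cutoffs: 1308.455 ± 2·1052.573 → [-796.7, 3413.6]
Outside: 4373 → excluded.
Retained (n=10): Σ = 10020, mean = 10020/10 = 1002.000

1002 ms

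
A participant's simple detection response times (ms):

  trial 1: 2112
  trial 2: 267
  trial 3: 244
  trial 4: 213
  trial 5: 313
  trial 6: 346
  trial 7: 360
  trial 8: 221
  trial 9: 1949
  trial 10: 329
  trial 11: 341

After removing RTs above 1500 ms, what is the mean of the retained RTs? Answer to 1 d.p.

Excluded: 1949, 2112
Retained (n=9): Σ = 2634
Mean = 2634/9 = 292.6667

292.7 ms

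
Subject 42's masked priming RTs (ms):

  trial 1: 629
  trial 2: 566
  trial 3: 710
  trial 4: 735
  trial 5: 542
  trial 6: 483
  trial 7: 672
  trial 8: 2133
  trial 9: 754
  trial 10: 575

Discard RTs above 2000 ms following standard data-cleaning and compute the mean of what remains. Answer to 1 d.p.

Excluded: 2133
Retained (n=9): Σ = 5666
Mean = 5666/9 = 629.5556

629.6 ms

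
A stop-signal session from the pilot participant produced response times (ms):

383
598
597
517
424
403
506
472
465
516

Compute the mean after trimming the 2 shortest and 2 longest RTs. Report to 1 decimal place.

Sorted: 383, 403, 424, 465, 472, 506, 516, 517, 597, 598
Drop lowest 2 (383, 403) and highest 2 (597, 598)
Remaining (n=6): Σ = 2900, mean = 2900/6 = 483.333

483.3 ms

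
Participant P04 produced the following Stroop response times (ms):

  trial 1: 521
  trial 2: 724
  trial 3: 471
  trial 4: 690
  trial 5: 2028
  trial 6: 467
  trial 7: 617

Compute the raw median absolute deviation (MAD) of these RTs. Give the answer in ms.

Sorted: 467, 471, 521, 617, 690, 724, 2028 → median = 617
|x − 617|: 96, 107, 146, 73, 1411, 150, 0
Sorted deviations: 0, 73, 96, 107, 146, 150, 1411 → MAD = 107

107 ms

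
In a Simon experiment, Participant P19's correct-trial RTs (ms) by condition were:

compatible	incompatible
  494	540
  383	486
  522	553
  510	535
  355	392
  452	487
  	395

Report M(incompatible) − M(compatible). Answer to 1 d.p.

31.3 ms

M(compatible) = 2716/6 = 452.667
M(incompatible) = 3388/7 = 484.000
Difference = 484.000 − 452.667 = 31.333 ms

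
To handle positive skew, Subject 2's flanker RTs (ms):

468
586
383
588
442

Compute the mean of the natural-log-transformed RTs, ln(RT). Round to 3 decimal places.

6.188

ln(RT): 6.1485, 6.3733, 5.9480, 6.3767, 6.0913
Σ ln(RT) = 30.9379
Mean = 30.9379/5 = 6.18757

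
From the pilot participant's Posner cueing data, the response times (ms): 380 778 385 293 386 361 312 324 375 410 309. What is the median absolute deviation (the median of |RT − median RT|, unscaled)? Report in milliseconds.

35 ms

Sorted: 293, 309, 312, 324, 361, 375, 380, 385, 386, 410, 778 → median = 375
|x − 375|: 5, 403, 10, 82, 11, 14, 63, 51, 0, 35, 66
Sorted deviations: 0, 5, 10, 11, 14, 35, 51, 63, 66, 82, 403 → MAD = 35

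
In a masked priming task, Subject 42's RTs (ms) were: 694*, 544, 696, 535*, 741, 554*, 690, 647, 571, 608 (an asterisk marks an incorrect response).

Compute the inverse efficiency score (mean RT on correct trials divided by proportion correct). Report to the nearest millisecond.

918 ms

Correct trials (n=7): 544, 696, 741, 690, 647, 571, 608
Mean correct RT = 4497/7 = 642.4286 ms
Proportion correct = 7/10
IES = 642.4286 / (7/10) = 917.755 ms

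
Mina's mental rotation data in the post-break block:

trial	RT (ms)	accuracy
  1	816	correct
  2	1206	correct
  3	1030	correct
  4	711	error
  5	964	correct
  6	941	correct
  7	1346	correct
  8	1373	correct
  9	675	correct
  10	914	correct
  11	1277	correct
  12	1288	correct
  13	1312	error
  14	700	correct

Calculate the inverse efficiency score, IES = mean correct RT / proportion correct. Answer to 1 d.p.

1218.2 ms

Correct trials (n=12): 816, 1206, 1030, 964, 941, 1346, 1373, 675, 914, 1277, 1288, 700
Mean correct RT = 12530/12 = 1044.1667 ms
Proportion correct = 12/14
IES = 1044.1667 / (12/14) = 1218.194 ms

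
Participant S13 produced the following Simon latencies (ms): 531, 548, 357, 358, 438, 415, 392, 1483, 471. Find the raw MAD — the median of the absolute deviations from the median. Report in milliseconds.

Sorted: 357, 358, 392, 415, 438, 471, 531, 548, 1483 → median = 438
|x − 438|: 93, 110, 81, 80, 0, 23, 46, 1045, 33
Sorted deviations: 0, 23, 33, 46, 80, 81, 93, 110, 1045 → MAD = 80

80 ms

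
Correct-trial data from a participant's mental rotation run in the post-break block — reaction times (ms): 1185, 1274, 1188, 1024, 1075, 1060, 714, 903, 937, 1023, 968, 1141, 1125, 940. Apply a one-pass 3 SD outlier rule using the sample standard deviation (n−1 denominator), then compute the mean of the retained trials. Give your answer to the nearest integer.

n = 14, ΣRT = 14557, M = 1039.786
Σ(x−M)² = 268118.36; s = √(268118.36/13) = 143.612
Cutoffs: 1039.786 ± 3·143.612 → [608.9, 1470.6]
No RTs fall outside the cutoffs; all 14 retained. Mean = 14557/14 = 1039.786

1040 ms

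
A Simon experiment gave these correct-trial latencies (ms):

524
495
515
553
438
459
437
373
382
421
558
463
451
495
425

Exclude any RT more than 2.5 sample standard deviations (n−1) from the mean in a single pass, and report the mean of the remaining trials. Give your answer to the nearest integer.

n = 15, ΣRT = 6989, M = 465.933
Σ(x−M)² = 44798.93; s = √(44798.93/14) = 56.568
Cutoffs: 465.933 ± 2.5·56.568 → [324.5, 607.4]
No RTs fall outside the cutoffs; all 15 retained. Mean = 6989/15 = 465.933

466 ms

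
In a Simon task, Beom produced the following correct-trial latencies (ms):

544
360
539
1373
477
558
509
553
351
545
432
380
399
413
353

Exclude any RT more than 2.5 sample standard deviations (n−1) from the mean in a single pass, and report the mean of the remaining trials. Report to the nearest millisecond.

458 ms

n = 15, ΣRT = 7786, M = 519.067
Σ(x−M)² = 869144.93; s = √(869144.93/14) = 249.162
Cutoffs: 519.067 ± 2.5·249.162 → [-103.8, 1142.0]
Outside: 1373 → excluded.
Retained (n=14): Σ = 6413, mean = 6413/14 = 458.071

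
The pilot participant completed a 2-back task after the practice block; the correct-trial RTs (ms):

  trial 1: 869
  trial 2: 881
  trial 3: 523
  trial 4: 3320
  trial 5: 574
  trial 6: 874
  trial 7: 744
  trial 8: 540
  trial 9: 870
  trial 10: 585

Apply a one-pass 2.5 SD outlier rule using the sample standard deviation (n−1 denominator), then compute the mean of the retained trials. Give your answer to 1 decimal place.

717.8 ms

n = 10, ΣRT = 9780, M = 978.000
Σ(x−M)² = 6300024.00; s = √(6300024.00/9) = 836.662
Cutoffs: 978.000 ± 2.5·836.662 → [-1113.7, 3069.7]
Outside: 3320 → excluded.
Retained (n=9): Σ = 6460, mean = 6460/9 = 717.778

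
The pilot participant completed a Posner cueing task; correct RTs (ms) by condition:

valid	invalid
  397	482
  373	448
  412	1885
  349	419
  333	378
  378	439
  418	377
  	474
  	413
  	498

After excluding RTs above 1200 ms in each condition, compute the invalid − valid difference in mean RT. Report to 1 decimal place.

invalid: exclude 1885
M(valid) = 2660/7 = 380.000
M(invalid) = 3928/9 = 436.444
Difference = 436.444 − 380.000 = 56.444 ms

56.4 ms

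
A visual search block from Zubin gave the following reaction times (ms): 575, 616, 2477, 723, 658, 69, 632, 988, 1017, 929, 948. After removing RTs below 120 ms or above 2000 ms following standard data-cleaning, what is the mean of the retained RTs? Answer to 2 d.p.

787.33 ms

Excluded: 69, 2477
Retained (n=9): Σ = 7086
Mean = 7086/9 = 787.3333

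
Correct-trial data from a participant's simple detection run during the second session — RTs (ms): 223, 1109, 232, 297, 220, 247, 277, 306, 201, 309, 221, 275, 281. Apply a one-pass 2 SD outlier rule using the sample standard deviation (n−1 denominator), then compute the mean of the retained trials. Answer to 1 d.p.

n = 13, ΣRT = 4198, M = 322.923
Σ(x−M)² = 685094.92; s = √(685094.92/12) = 238.938
Cutoffs: 322.923 ± 2·238.938 → [-155.0, 800.8]
Outside: 1109 → excluded.
Retained (n=12): Σ = 3089, mean = 3089/12 = 257.417

257.4 ms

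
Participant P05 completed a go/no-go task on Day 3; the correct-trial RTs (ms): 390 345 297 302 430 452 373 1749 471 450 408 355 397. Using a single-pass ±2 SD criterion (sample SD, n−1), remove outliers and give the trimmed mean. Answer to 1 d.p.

n = 13, ΣRT = 6419, M = 493.769
Σ(x−M)² = 1742806.31; s = √(1742806.31/12) = 381.096
Cutoffs: 493.769 ± 2·381.096 → [-268.4, 1256.0]
Outside: 1749 → excluded.
Retained (n=12): Σ = 4670, mean = 4670/12 = 389.167

389.2 ms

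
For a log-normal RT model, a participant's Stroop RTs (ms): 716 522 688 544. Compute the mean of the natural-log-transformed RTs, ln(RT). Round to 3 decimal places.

ln(RT): 6.5737, 6.2577, 6.5338, 6.2989
Σ ln(RT) = 25.6641
Mean = 25.6641/4 = 6.41602

6.416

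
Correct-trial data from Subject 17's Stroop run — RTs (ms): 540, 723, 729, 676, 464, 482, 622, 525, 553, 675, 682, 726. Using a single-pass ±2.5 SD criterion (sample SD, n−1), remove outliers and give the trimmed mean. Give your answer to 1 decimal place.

616.4 ms

n = 12, ΣRT = 7397, M = 616.417
Σ(x−M)² = 106874.92; s = √(106874.92/11) = 98.569
Cutoffs: 616.417 ± 2.5·98.569 → [370.0, 862.8]
No RTs fall outside the cutoffs; all 12 retained. Mean = 7397/12 = 616.417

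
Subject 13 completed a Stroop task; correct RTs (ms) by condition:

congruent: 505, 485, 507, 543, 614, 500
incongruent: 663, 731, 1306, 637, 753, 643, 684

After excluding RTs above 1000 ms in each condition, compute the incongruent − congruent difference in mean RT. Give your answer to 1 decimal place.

159.5 ms

incongruent: exclude 1306
M(congruent) = 3154/6 = 525.667
M(incongruent) = 4111/6 = 685.167
Difference = 685.167 − 525.667 = 159.500 ms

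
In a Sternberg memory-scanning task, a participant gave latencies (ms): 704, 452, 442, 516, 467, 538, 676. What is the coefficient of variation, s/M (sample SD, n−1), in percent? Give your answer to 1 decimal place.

n = 7, Σ = 3795, M = 542.1429
Σ(x−M)² = 68616.857; s = √(68616.857/6) = 106.9399
CV = 106.9399 / 542.1429 = 0.19725 = 19.725%

19.7%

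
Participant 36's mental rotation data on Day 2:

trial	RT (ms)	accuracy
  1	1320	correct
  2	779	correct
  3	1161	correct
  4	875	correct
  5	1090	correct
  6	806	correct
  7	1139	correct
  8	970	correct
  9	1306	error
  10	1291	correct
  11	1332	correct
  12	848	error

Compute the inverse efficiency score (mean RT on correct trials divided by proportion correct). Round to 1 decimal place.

1291.6 ms

Correct trials (n=10): 1320, 779, 1161, 875, 1090, 806, 1139, 970, 1291, 1332
Mean correct RT = 10763/10 = 1076.3000 ms
Proportion correct = 10/12
IES = 1076.3000 / (10/12) = 1291.560 ms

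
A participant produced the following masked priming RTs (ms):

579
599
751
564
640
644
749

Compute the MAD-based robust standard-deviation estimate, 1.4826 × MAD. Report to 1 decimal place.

Sorted: 564, 579, 599, 640, 644, 749, 751 → median = 640
|x − 640| sorted: 0, 4, 41, 61, 76, 109, 111 → MAD = 61
Robust SD ≈ 1.4826 × 61 = 90.439

90.4 ms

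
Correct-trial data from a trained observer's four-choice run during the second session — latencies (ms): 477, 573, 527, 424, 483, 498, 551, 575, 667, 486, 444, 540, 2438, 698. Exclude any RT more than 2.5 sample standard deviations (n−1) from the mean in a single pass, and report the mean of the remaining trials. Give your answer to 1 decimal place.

534.1 ms

n = 14, ΣRT = 9381, M = 670.071
Σ(x−M)² = 3443810.93; s = √(3443810.93/13) = 514.693
Cutoffs: 670.071 ± 2.5·514.693 → [-616.7, 1956.8]
Outside: 2438 → excluded.
Retained (n=13): Σ = 6943, mean = 6943/13 = 534.077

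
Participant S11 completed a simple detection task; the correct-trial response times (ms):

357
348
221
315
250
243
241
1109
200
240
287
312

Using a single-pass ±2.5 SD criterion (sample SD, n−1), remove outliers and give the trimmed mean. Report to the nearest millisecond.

n = 12, ΣRT = 4123, M = 343.583
Σ(x−M)² = 666848.92; s = √(666848.92/11) = 246.217
Cutoffs: 343.583 ± 2.5·246.217 → [-272.0, 959.1]
Outside: 1109 → excluded.
Retained (n=11): Σ = 3014, mean = 3014/11 = 274.000

274 ms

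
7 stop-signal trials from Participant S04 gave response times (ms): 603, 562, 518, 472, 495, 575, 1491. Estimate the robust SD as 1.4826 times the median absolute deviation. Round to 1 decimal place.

Sorted: 472, 495, 518, 562, 575, 603, 1491 → median = 562
|x − 562| sorted: 0, 13, 41, 44, 67, 90, 929 → MAD = 44
Robust SD ≈ 1.4826 × 44 = 65.234

65.2 ms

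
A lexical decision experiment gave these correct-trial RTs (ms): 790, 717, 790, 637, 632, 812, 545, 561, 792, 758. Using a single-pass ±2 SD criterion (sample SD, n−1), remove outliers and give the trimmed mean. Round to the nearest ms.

n = 10, ΣRT = 7034, M = 703.400
Σ(x−M)² = 92684.40; s = √(92684.40/9) = 101.480
Cutoffs: 703.400 ± 2·101.480 → [500.4, 906.4]
No RTs fall outside the cutoffs; all 10 retained. Mean = 7034/10 = 703.400

703 ms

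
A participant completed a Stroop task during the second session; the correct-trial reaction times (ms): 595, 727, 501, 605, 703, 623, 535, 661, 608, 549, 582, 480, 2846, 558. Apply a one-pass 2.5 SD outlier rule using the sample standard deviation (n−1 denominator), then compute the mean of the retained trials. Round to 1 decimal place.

n = 14, ΣRT = 10573, M = 755.214
Σ(x−M)² = 4771452.36; s = √(4771452.36/13) = 605.834
Cutoffs: 755.214 ± 2.5·605.834 → [-759.4, 2269.8]
Outside: 2846 → excluded.
Retained (n=13): Σ = 7727, mean = 7727/13 = 594.385

594.4 ms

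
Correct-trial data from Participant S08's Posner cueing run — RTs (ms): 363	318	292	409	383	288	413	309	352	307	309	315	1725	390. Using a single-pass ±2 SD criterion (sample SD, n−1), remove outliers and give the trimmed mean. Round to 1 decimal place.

n = 14, ΣRT = 6173, M = 440.929
Σ(x−M)² = 1799852.93; s = √(1799852.93/13) = 372.089
Cutoffs: 440.929 ± 2·372.089 → [-303.2, 1185.1]
Outside: 1725 → excluded.
Retained (n=13): Σ = 4448, mean = 4448/13 = 342.154

342.2 ms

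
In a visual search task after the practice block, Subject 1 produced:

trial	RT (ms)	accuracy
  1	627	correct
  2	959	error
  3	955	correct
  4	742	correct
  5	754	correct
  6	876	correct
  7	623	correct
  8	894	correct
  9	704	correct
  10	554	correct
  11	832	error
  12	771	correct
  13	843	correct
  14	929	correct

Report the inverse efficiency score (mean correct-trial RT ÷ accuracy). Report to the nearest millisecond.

Correct trials (n=12): 627, 955, 742, 754, 876, 623, 894, 704, 554, 771, 843, 929
Mean correct RT = 9272/12 = 772.6667 ms
Proportion correct = 12/14
IES = 772.6667 / (12/14) = 901.444 ms

901 ms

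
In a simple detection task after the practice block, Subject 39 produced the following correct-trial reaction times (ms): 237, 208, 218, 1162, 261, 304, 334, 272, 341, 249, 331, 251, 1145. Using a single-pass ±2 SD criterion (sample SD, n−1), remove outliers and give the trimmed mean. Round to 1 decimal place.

n = 13, ΣRT = 5313, M = 408.692
Σ(x−M)² = 1333764.77; s = √(1333764.77/12) = 333.387
Cutoffs: 408.692 ± 2·333.387 → [-258.1, 1075.5]
Outside: 1145, 1162 → excluded.
Retained (n=11): Σ = 3006, mean = 3006/11 = 273.273

273.3 ms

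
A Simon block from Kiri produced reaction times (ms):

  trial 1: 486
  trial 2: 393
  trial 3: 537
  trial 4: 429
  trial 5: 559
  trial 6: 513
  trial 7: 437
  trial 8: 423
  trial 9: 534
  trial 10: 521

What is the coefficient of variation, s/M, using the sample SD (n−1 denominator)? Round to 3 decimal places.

0.120

n = 10, Σ = 4832, M = 483.2000
Σ(x−M)² = 30377.600; s = √(30377.600/9) = 58.0972
CV = 58.0972 / 483.2000 = 0.12023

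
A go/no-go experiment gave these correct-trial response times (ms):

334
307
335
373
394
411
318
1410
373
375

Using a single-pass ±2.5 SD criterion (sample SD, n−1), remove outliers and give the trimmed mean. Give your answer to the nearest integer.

n = 10, ΣRT = 4630, M = 463.000
Σ(x−M)² = 1006604.00; s = √(1006604.00/9) = 334.432
Cutoffs: 463.000 ± 2.5·334.432 → [-373.1, 1299.1]
Outside: 1410 → excluded.
Retained (n=9): Σ = 3220, mean = 3220/9 = 357.778

358 ms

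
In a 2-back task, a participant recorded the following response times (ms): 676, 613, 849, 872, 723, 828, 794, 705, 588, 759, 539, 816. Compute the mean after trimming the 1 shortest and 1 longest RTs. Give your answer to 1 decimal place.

735.1 ms

Sorted: 539, 588, 613, 676, 705, 723, 759, 794, 816, 828, 849, 872
Drop lowest 1 (539) and highest 1 (872)
Remaining (n=10): Σ = 7351, mean = 7351/10 = 735.100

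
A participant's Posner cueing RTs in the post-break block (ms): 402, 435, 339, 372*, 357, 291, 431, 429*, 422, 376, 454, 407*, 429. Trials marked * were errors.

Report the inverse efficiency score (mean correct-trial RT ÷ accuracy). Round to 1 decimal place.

Correct trials (n=10): 402, 435, 339, 357, 291, 431, 422, 376, 454, 429
Mean correct RT = 3936/10 = 393.6000 ms
Proportion correct = 10/13
IES = 393.6000 / (10/13) = 511.680 ms

511.7 ms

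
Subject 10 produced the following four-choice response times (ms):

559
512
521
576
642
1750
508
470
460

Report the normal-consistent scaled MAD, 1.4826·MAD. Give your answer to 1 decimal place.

Sorted: 460, 470, 508, 512, 521, 559, 576, 642, 1750 → median = 521
|x − 521| sorted: 0, 9, 13, 38, 51, 55, 61, 121, 1229 → MAD = 51
Robust SD ≈ 1.4826 × 51 = 75.613

75.6 ms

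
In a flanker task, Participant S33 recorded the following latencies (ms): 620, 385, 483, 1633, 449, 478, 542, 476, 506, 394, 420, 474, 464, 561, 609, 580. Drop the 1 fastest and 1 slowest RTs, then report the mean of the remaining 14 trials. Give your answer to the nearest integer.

504 ms

Sorted: 385, 394, 420, 449, 464, 474, 476, 478, 483, 506, 542, 561, 580, 609, 620, 1633
Drop lowest 1 (385) and highest 1 (1633)
Remaining (n=14): Σ = 7056, mean = 7056/14 = 504.000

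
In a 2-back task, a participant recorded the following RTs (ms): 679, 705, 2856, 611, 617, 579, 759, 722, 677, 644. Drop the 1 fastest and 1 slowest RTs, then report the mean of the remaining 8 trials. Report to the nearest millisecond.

Sorted: 579, 611, 617, 644, 677, 679, 705, 722, 759, 2856
Drop lowest 1 (579) and highest 1 (2856)
Remaining (n=8): Σ = 5414, mean = 5414/8 = 676.750

677 ms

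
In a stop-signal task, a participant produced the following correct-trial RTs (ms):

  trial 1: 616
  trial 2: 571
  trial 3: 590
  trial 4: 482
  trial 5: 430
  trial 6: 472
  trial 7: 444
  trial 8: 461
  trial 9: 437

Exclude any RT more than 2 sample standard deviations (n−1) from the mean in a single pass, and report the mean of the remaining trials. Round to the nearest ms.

n = 9, ΣRT = 4503, M = 500.333
Σ(x−M)² = 41230.00; s = √(41230.00/8) = 71.790
Cutoffs: 500.333 ± 2·71.790 → [356.8, 643.9]
No RTs fall outside the cutoffs; all 9 retained. Mean = 4503/9 = 500.333

500 ms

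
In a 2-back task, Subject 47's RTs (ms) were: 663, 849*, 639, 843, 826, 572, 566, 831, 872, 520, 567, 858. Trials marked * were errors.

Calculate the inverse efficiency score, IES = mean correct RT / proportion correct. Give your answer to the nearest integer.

769 ms

Correct trials (n=11): 663, 639, 843, 826, 572, 566, 831, 872, 520, 567, 858
Mean correct RT = 7757/11 = 705.1818 ms
Proportion correct = 11/12
IES = 705.1818 / (11/12) = 769.289 ms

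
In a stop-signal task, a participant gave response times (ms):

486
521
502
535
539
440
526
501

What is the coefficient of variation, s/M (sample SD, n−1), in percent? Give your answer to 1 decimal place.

6.4%

n = 8, Σ = 4050, M = 506.2500
Σ(x−M)² = 7351.500; s = √(7351.500/7) = 32.4070
CV = 32.4070 / 506.2500 = 0.06401 = 6.401%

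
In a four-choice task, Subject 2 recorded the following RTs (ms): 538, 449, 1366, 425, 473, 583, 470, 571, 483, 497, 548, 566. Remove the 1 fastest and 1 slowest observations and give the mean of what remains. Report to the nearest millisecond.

518 ms

Sorted: 425, 449, 470, 473, 483, 497, 538, 548, 566, 571, 583, 1366
Drop lowest 1 (425) and highest 1 (1366)
Remaining (n=10): Σ = 5178, mean = 5178/10 = 517.800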